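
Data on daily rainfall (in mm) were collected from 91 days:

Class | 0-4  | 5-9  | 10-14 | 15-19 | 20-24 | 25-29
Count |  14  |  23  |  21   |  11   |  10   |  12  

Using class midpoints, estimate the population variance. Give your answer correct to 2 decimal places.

64.61

Midpoints: 2, 7, 12, 17, 22, 27
n = 91, Σfm = 1172, mean = 12.8791
Σfm² = 20974
Σf(m − x̄)² = Σfm² − (Σfm)²/n = 20974 − 1172²/91 = 5879.6703
Population variance = 5879.6703 / 91 = 64.6118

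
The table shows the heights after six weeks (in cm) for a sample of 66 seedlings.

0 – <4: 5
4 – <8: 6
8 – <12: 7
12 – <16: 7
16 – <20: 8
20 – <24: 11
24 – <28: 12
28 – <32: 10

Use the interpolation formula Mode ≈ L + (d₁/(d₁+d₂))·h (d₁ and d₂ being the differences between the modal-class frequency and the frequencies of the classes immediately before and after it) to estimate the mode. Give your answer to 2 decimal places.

Modal class: 24 – <28 (highest frequency 12).
d₁ = 12 − 11 = 1, d₂ = 12 − 10 = 2
Mode ≈ 24 + (1/(1+2)) × 4 = 24 + 1.3333 = 25.3333

25.33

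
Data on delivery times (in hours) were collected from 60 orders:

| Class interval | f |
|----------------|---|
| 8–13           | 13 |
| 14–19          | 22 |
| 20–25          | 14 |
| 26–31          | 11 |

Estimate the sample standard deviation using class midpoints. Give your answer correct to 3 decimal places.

6.160

Midpoints: 10.5, 16.5, 22.5, 28.5
n = 60, Σfm = 1128, mean = 18.8000
Σfm² = 23445
Σf(m − x̄)² = Σfm² − (Σfm)²/n = 23445 − 1128²/60 = 2238.6000
Sample variance = 2238.6000 / 59 = 37.9424
Standard deviation = √37.9424 = 6.1597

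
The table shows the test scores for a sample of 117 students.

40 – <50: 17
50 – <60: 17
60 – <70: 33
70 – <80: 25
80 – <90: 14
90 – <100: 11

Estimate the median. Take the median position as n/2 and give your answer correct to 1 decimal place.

Cumulative frequencies: 17, 34, 67, 92, 106, 117
n = 117; position = n/2 = 58.5.
This falls in the class 60 – <70: L = 60, F = 34, f = 33, h = 10.
Median ≈ 60 + ((58.5 − 34) / 33) × 10 = 67.4242

67.4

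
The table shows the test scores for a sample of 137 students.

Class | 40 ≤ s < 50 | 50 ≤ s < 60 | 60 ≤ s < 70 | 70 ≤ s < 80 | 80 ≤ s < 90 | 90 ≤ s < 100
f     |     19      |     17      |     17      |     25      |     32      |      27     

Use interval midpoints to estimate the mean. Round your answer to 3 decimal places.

73.394

Midpoints: 45, 55, 65, 75, 85, 95
Σfm = 19×45 + 17×55 + 17×65 + 25×75 + 32×85 + 27×95 = 10055
n = Σf = 137
Mean = 10055 / 137 = 73.3942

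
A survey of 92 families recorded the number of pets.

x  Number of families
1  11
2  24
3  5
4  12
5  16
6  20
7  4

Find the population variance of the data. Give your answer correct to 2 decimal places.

3.57

Values: 1, 2, 3, 4, 5, 6, 7
n = 92, Σfx = 350, mean = 3.8043
Σfx² = 1660
Σf(x − x̄)² = Σfx² − (Σfx)²/n = 1660 − 350²/92 = 328.4783
Population variance = 328.4783 / 92 = 3.5704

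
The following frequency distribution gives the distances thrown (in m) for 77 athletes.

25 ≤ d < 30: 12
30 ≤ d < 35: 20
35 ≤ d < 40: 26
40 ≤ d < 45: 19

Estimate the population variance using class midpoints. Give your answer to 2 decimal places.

Midpoints: 27.5, 32.5, 37.5, 42.5
n = 77, Σfm = 2762.5, mean = 35.8766
Σfm² = 101081.25
Σf(m − x̄)² = Σfm² − (Σfm)²/n = 101081.25 − 2762.5²/77 = 1972.0779
Population variance = 1972.0779 / 77 = 25.6114

25.61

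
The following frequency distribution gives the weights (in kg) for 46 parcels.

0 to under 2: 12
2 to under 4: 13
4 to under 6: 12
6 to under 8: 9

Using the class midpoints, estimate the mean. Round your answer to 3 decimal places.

Midpoints: 1, 3, 5, 7
Σfm = 12×1 + 13×3 + 12×5 + 9×7 = 174
n = Σf = 46
Mean = 174 / 46 = 3.7826

3.783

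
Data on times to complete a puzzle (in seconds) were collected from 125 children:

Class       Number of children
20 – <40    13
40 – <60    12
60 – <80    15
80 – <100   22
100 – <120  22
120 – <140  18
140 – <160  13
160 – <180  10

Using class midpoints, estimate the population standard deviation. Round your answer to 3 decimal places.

40.916

Midpoints: 30, 50, 70, 90, 110, 130, 150, 170
n = 125, Σfm = 12430, mean = 99.4400
Σfm² = 1445300
Σf(m − x̄)² = Σfm² − (Σfm)²/n = 1445300 − 12430²/125 = 209260.8000
Population variance = 209260.8000 / 125 = 1674.0864
Standard deviation = √1674.0864 = 40.9156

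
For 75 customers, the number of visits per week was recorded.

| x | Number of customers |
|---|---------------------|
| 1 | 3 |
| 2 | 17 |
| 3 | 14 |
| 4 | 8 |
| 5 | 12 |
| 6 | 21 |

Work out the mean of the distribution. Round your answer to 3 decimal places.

Values: 1, 2, 3, 4, 5, 6
Σfx = 3×1 + 17×2 + 14×3 + 8×4 + 12×5 + 21×6 = 297
n = Σf = 75
Mean = 297 / 75 = 3.9600

3.960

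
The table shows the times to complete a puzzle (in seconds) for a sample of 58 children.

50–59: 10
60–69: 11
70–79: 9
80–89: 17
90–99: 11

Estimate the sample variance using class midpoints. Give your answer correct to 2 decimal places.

Midpoints: 54.5, 64.5, 74.5, 84.5, 94.5
n = 58, Σfm = 4401, mean = 75.8793
Σfm² = 345034.5
Σf(m − x̄)² = Σfm² − (Σfm)²/n = 345034.5 − 4401²/58 = 11089.6552
Sample variance = 11089.6552 / 57 = 194.5554

194.56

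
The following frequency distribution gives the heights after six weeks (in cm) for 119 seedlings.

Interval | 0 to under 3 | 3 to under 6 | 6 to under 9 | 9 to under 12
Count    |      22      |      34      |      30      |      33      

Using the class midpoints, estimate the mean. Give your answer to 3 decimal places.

Midpoints: 1.5, 4.5, 7.5, 10.5
Σfm = 22×1.5 + 34×4.5 + 30×7.5 + 33×10.5 = 757.5
n = Σf = 119
Mean = 757.5 / 119 = 6.3655

6.366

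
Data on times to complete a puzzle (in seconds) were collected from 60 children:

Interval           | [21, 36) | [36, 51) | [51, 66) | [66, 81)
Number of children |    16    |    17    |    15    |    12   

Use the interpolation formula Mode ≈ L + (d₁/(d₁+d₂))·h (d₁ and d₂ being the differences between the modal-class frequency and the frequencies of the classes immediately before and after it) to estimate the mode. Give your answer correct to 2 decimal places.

41.00

Modal class: [36, 51) (highest frequency 17).
d₁ = 17 − 16 = 1, d₂ = 17 − 15 = 2
Mode ≈ 36 + (1/(1+2)) × 15 = 36 + 5.0000 = 41.0000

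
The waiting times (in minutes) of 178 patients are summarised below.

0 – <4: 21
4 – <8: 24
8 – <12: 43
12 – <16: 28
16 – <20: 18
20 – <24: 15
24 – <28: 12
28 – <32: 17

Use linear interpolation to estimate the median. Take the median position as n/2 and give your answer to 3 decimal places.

Cumulative frequencies: 21, 45, 88, 116, 134, 149, 161, 178
n = 178; position = n/2 = 89.
This falls in the class 12 – <16: L = 12, F = 88, f = 28, h = 4.
Median ≈ 12 + ((89 − 88) / 28) × 4 = 12.1429

12.143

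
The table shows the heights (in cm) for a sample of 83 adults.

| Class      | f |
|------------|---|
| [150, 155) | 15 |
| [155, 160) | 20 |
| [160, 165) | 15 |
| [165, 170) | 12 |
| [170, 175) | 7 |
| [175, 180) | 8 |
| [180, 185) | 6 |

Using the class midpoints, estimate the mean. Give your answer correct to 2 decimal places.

Midpoints: 152.5, 157.5, 162.5, 167.5, 172.5, 177.5, 182.5
Σfm = 15×152.5 + 20×157.5 + 15×162.5 + 12×167.5 + 7×172.5 + 8×177.5 + 6×182.5 = 13607.5
n = Σf = 83
Mean = 13607.5 / 83 = 163.9458

163.95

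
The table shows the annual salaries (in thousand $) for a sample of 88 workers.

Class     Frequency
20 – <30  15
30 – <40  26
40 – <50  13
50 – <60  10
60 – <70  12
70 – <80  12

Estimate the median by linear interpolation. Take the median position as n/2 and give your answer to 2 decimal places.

42.31

Cumulative frequencies: 15, 41, 54, 64, 76, 88
n = 88; position = n/2 = 44.
This falls in the class 40 – <50: L = 40, F = 41, f = 13, h = 10.
Median ≈ 40 + ((44 − 41) / 13) × 10 = 42.3077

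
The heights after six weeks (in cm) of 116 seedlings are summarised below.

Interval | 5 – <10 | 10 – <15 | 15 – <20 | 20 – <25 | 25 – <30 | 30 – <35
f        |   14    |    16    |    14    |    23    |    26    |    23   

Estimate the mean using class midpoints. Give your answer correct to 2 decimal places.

Midpoints: 7.5, 12.5, 17.5, 22.5, 27.5, 32.5
Σfm = 14×7.5 + 16×12.5 + 14×17.5 + 23×22.5 + 26×27.5 + 23×32.5 = 2530
n = Σf = 116
Mean = 2530 / 116 = 21.8103

21.81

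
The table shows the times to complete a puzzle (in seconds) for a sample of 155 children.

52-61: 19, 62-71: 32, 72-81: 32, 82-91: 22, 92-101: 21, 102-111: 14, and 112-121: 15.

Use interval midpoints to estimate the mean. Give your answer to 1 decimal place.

82.7

Midpoints: 56.5, 66.5, 76.5, 86.5, 96.5, 106.5, 116.5
Σfm = 19×56.5 + 32×66.5 + 32×76.5 + 22×86.5 + 21×96.5 + 14×106.5 + 15×116.5 = 12817.5
n = Σf = 155
Mean = 12817.5 / 155 = 82.6935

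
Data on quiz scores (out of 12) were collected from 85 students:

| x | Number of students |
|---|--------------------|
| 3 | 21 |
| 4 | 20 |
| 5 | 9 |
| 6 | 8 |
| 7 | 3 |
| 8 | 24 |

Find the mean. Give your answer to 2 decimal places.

5.28

Values: 3, 4, 5, 6, 7, 8
Σfx = 21×3 + 20×4 + 9×5 + 8×6 + 3×7 + 24×8 = 449
n = Σf = 85
Mean = 449 / 85 = 5.2824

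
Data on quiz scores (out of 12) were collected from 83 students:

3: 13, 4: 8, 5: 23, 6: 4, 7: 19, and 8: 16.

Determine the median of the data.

5

Cumulative frequencies: 13, 21, 44, 48, 67, 83
n = 83, so the median is the value in position (n+1)/2 = 42.
Position 42 falls at value 5.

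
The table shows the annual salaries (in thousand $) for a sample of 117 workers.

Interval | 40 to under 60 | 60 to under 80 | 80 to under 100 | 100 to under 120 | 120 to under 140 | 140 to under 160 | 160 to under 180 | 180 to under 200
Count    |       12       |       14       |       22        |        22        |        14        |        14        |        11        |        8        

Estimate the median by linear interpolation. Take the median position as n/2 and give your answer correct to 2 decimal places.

Cumulative frequencies: 12, 26, 48, 70, 84, 98, 109, 117
n = 117; position = n/2 = 58.5.
This falls in the class 100 to under 120: L = 100, F = 48, f = 22, h = 20.
Median ≈ 100 + ((58.5 − 48) / 22) × 20 = 109.5455

109.55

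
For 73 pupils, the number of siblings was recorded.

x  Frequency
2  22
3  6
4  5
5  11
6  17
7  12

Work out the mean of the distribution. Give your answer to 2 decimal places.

Values: 2, 3, 4, 5, 6, 7
Σfx = 22×2 + 6×3 + 5×4 + 11×5 + 17×6 + 12×7 = 323
n = Σf = 73
Mean = 323 / 73 = 4.4247

4.42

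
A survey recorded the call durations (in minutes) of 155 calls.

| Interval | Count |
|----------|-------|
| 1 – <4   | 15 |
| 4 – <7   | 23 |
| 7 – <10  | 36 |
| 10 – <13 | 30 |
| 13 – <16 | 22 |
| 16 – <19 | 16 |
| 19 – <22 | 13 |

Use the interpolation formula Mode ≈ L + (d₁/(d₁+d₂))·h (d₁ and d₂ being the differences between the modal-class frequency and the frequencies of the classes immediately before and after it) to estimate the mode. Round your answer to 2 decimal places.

9.05

Modal class: 7 – <10 (highest frequency 36).
d₁ = 36 − 23 = 13, d₂ = 36 − 30 = 6
Mode ≈ 7 + (13/(13+6)) × 3 = 7 + 2.0526 = 9.0526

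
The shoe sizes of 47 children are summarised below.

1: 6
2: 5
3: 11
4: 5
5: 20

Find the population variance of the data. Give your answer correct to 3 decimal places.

Values: 1, 2, 3, 4, 5
n = 47, Σfx = 169, mean = 3.5957
Σfx² = 705
Σf(x − x̄)² = Σfx² − (Σfx)²/n = 705 − 169²/47 = 97.3191
Population variance = 97.3191 / 47 = 2.0706

2.071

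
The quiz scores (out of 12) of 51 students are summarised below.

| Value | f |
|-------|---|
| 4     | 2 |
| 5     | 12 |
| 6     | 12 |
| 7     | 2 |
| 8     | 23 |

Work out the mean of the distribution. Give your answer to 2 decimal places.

Values: 4, 5, 6, 7, 8
Σfx = 2×4 + 12×5 + 12×6 + 2×7 + 23×8 = 338
n = Σf = 51
Mean = 338 / 51 = 6.6275

6.63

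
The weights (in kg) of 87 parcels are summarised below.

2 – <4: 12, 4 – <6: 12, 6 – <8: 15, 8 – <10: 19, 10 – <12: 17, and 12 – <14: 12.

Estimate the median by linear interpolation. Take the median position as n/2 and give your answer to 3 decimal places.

Cumulative frequencies: 12, 24, 39, 58, 75, 87
n = 87; position = n/2 = 43.5.
This falls in the class 8 – <10: L = 8, F = 39, f = 19, h = 2.
Median ≈ 8 + ((43.5 − 39) / 19) × 2 = 8.4737

8.474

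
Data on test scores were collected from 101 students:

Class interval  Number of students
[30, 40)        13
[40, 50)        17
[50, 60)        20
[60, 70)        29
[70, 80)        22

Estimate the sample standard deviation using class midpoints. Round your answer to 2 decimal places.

13.31

Midpoints: 35, 45, 55, 65, 75
n = 101, Σfm = 5855, mean = 57.9703
Σfm² = 357125
Σf(m − x̄)² = Σfm² − (Σfm)²/n = 357125 − 5855²/101 = 17708.9109
Sample variance = 17708.9109 / 100 = 177.0891
Standard deviation = √177.0891 = 13.3075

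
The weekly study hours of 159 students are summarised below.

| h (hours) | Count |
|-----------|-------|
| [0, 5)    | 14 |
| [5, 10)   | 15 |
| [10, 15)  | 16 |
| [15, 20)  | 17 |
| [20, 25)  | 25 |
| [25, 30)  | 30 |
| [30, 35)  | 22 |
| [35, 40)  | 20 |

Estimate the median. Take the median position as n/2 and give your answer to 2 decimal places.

Cumulative frequencies: 14, 29, 45, 62, 87, 117, 139, 159
n = 159; position = n/2 = 79.5.
This falls in the class [20, 25): L = 20, F = 62, f = 25, h = 5.
Median ≈ 20 + ((79.5 − 62) / 25) × 5 = 23.5000

23.50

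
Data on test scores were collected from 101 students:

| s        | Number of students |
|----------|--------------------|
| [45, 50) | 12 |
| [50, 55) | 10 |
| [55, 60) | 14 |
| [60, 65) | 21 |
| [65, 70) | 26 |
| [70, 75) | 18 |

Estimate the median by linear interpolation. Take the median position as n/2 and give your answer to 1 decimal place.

63.5

Cumulative frequencies: 12, 22, 36, 57, 83, 101
n = 101; position = n/2 = 50.5.
This falls in the class [60, 65): L = 60, F = 36, f = 21, h = 5.
Median ≈ 60 + ((50.5 − 36) / 21) × 5 = 63.4524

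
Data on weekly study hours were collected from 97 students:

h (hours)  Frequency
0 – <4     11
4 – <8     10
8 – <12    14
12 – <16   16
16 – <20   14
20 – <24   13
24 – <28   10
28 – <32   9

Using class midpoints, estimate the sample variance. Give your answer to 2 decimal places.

72.89

Midpoints: 2, 6, 10, 14, 18, 22, 26, 30
n = 97, Σfm = 1514, mean = 15.6082
Σfm² = 30628
Σf(m − x̄)² = Σfm² − (Σfm)²/n = 30628 − 1514²/97 = 6997.1134
Sample variance = 6997.1134 / 96 = 72.8866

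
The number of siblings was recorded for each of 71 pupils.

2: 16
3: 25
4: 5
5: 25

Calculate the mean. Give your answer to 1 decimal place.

Values: 2, 3, 4, 5
Σfx = 16×2 + 25×3 + 5×4 + 25×5 = 252
n = Σf = 71
Mean = 252 / 71 = 3.5493

3.5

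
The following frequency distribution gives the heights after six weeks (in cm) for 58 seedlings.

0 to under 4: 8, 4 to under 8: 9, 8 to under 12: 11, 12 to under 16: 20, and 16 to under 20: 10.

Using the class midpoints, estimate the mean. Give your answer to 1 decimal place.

Midpoints: 2, 6, 10, 14, 18
Σfm = 8×2 + 9×6 + 11×10 + 20×14 + 10×18 = 640
n = Σf = 58
Mean = 640 / 58 = 11.0345

11.0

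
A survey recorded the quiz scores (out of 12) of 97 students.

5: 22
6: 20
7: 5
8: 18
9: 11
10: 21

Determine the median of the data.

8

Cumulative frequencies: 22, 42, 47, 65, 76, 97
n = 97, so the median is the value in position (n+1)/2 = 49.
Position 49 falls at value 8.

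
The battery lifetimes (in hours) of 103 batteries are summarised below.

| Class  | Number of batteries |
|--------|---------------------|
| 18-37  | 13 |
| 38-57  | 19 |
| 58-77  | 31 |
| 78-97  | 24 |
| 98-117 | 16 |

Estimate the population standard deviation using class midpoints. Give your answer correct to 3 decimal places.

Midpoints: 27.5, 47.5, 67.5, 87.5, 107.5
n = 103, Σfm = 7172.5, mean = 69.6359
Σfm² = 562593.75
Σf(m − x̄)² = Σfm² − (Σfm)²/n = 562593.75 − 7172.5²/103 = 63130.0971
Population variance = 63130.0971 / 103 = 612.9136
Standard deviation = √612.9136 = 24.7571

24.757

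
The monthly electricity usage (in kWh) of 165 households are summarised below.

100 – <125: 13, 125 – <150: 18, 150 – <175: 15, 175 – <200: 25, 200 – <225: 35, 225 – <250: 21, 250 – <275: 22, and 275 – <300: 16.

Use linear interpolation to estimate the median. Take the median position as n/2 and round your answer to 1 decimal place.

Cumulative frequencies: 13, 31, 46, 71, 106, 127, 149, 165
n = 165; position = n/2 = 82.5.
This falls in the class 200 – <225: L = 200, F = 71, f = 35, h = 25.
Median ≈ 200 + ((82.5 − 71) / 35) × 25 = 208.2143

208.2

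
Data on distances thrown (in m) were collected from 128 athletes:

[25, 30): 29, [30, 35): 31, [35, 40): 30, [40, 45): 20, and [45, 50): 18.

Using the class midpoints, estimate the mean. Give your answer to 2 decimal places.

36.21

Midpoints: 27.5, 32.5, 37.5, 42.5, 47.5
Σfm = 29×27.5 + 31×32.5 + 30×37.5 + 20×42.5 + 18×47.5 = 4635
n = Σf = 128
Mean = 4635 / 128 = 36.2109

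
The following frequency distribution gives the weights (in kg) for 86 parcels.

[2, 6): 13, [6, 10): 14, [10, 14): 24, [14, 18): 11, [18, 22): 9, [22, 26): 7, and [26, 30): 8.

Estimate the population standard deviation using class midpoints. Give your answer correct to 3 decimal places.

7.262

Midpoints: 4, 8, 12, 16, 20, 24, 28
n = 86, Σfm = 1200, mean = 13.9535
Σfm² = 21280
Σf(m − x̄)² = Σfm² − (Σfm)²/n = 21280 − 1200²/86 = 4535.8140
Population variance = 4535.8140 / 86 = 52.7420
Standard deviation = √52.7420 = 7.2624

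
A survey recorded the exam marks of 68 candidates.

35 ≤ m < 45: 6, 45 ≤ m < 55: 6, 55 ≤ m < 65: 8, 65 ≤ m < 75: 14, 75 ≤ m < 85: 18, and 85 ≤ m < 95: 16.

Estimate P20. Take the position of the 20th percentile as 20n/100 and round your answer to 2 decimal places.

Cumulative frequencies: 6, 12, 20, 34, 52, 68
n = 68; position = 20n/100 = 13.6.
This falls in the class 55 ≤ m < 65: L = 55, F = 12, f = 8, h = 10.
20th percentile ≈ 55 + ((13.6 − 12) / 8) × 10 = 57.0000

57.00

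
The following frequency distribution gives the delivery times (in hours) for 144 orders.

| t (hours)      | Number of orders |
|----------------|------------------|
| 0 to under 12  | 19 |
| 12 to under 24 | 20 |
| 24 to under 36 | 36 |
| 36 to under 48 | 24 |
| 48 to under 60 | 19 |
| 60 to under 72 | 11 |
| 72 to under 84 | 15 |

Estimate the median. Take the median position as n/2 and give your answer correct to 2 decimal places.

35.00

Cumulative frequencies: 19, 39, 75, 99, 118, 129, 144
n = 144; position = n/2 = 72.
This falls in the class 24 to under 36: L = 24, F = 39, f = 36, h = 12.
Median ≈ 24 + ((72 − 39) / 36) × 12 = 35.0000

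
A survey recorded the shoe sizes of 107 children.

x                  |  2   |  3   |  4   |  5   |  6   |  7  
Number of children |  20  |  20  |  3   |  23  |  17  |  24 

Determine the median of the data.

Cumulative frequencies: 20, 40, 43, 66, 83, 107
n = 107, so the median is the value in position (n+1)/2 = 54.
Position 54 falls at value 5.

5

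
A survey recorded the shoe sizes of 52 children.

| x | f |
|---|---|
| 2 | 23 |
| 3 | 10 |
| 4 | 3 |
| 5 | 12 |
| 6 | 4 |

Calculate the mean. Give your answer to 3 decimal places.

Values: 2, 3, 4, 5, 6
Σfx = 23×2 + 10×3 + 3×4 + 12×5 + 4×6 = 172
n = Σf = 52
Mean = 172 / 52 = 3.3077

3.308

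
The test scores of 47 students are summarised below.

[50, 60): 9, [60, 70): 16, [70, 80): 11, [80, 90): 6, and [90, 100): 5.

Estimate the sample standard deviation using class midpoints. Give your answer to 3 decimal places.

12.433

Midpoints: 55, 65, 75, 85, 95
n = 47, Σfm = 3345, mean = 71.1702
Σfm² = 245175
Σf(m − x̄)² = Σfm² − (Σfm)²/n = 245175 − 3345²/47 = 7110.6383
Sample variance = 7110.6383 / 46 = 154.5791
Standard deviation = √154.5791 = 12.4330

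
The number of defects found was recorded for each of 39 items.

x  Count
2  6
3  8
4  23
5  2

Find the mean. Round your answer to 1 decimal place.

Values: 2, 3, 4, 5
Σfx = 6×2 + 8×3 + 23×4 + 2×5 = 138
n = Σf = 39
Mean = 138 / 39 = 3.5385

3.5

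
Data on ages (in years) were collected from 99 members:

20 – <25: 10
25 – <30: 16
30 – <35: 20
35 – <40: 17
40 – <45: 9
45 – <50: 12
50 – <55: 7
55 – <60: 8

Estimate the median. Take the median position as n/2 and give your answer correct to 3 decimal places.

Cumulative frequencies: 10, 26, 46, 63, 72, 84, 91, 99
n = 99; position = n/2 = 49.5.
This falls in the class 35 – <40: L = 35, F = 46, f = 17, h = 5.
Median ≈ 35 + ((49.5 − 46) / 17) × 5 = 36.0294

36.029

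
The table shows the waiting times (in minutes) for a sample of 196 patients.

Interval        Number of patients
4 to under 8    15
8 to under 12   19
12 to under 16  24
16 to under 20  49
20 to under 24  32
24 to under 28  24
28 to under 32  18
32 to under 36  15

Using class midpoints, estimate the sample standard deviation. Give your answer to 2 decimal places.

7.72

Midpoints: 6, 10, 14, 18, 22, 26, 30, 34
n = 196, Σfm = 3876, mean = 19.7755
Σfm² = 88272
Σf(m − x̄)² = Σfm² − (Σfm)²/n = 88272 − 3876²/196 = 11622.1224
Sample variance = 11622.1224 / 195 = 59.6006
Standard deviation = √59.6006 = 7.7201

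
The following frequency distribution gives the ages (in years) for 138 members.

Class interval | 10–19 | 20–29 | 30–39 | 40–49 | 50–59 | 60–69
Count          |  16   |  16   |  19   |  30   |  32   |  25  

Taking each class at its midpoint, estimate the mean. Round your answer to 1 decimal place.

Midpoints: 14.5, 24.5, 34.5, 44.5, 54.5, 64.5
Σfm = 16×14.5 + 16×24.5 + 19×34.5 + 30×44.5 + 32×54.5 + 25×64.5 = 5971
n = Σf = 138
Mean = 5971 / 138 = 43.2681

43.3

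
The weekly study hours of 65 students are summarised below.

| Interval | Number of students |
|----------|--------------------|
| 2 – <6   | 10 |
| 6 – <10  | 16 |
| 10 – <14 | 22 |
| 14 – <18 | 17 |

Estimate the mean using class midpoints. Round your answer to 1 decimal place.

10.8

Midpoints: 4, 8, 12, 16
Σfm = 10×4 + 16×8 + 22×12 + 17×16 = 704
n = Σf = 65
Mean = 704 / 65 = 10.8308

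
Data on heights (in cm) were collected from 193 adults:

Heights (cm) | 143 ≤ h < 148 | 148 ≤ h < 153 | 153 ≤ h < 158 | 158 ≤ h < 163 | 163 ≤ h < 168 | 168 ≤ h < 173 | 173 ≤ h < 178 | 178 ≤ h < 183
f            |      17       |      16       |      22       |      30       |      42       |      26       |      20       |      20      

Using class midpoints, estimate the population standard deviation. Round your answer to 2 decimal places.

10.17

Midpoints: 145.5, 150.5, 155.5, 160.5, 165.5, 170.5, 175.5, 180.5
n = 193, Σfm = 31621.5, mean = 163.8420
Σfm² = 5200898.25
Σf(m − x̄)² = Σfm² − (Σfm)²/n = 5200898.25 − 31621.5²/193 = 19969.4301
Population variance = 19969.4301 / 193 = 103.4685
Standard deviation = √103.4685 = 10.1719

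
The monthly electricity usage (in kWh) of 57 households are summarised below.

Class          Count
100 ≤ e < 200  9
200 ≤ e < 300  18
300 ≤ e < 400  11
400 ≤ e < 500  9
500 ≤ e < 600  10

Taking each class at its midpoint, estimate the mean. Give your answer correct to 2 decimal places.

Midpoints: 150, 250, 350, 450, 550
Σfm = 9×150 + 18×250 + 11×350 + 9×450 + 10×550 = 19250
n = Σf = 57
Mean = 19250 / 57 = 337.7193

337.72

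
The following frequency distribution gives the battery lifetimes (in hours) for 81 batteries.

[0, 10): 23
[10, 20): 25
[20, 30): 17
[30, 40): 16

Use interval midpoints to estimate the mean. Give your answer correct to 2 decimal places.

18.21

Midpoints: 5, 15, 25, 35
Σfm = 23×5 + 25×15 + 17×25 + 16×35 = 1475
n = Σf = 81
Mean = 1475 / 81 = 18.2099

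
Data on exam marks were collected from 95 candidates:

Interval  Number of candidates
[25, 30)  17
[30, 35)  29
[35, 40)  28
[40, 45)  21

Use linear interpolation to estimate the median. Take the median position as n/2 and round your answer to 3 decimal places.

35.268

Cumulative frequencies: 17, 46, 74, 95
n = 95; position = n/2 = 47.5.
This falls in the class [35, 40): L = 35, F = 46, f = 28, h = 5.
Median ≈ 35 + ((47.5 − 46) / 28) × 5 = 35.2679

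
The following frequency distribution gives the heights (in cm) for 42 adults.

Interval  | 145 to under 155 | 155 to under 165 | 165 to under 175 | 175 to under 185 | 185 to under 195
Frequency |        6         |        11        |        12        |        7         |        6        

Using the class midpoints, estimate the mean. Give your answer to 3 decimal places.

169.048

Midpoints: 150, 160, 170, 180, 190
Σfm = 6×150 + 11×160 + 12×170 + 7×180 + 6×190 = 7100
n = Σf = 42
Mean = 7100 / 42 = 169.0476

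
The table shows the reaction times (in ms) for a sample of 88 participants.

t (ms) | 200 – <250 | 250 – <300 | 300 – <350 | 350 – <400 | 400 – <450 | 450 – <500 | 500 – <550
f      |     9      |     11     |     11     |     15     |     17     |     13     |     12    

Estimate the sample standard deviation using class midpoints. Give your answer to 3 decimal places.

Midpoints: 225, 275, 325, 375, 425, 475, 525
n = 88, Σfm = 33950, mean = 385.7955
Σfm² = 13870000
Σf(m − x̄)² = Σfm² − (Σfm)²/n = 13870000 − 33950²/88 = 772244.3182
Sample variance = 772244.3182 / 87 = 8876.3715
Standard deviation = √8876.3715 = 94.2145

94.214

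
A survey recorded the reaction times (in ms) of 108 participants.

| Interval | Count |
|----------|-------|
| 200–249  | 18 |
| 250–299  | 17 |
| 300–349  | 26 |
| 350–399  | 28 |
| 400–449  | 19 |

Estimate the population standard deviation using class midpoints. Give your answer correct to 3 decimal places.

Midpoints: 224.5, 274.5, 324.5, 374.5, 424.5
n = 108, Σfm = 35696, mean = 330.5185
Σfm² = 12276777
Σf(m − x̄)² = Σfm² − (Σfm)²/n = 12276777 − 35696²/108 = 478587.9630
Population variance = 478587.9630 / 108 = 4431.3700
Standard deviation = √4431.3700 = 66.5685

66.569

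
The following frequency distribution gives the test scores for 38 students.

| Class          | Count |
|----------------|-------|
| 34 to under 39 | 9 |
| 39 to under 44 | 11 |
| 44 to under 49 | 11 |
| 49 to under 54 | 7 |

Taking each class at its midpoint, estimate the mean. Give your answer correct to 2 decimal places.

43.61

Midpoints: 36.5, 41.5, 46.5, 51.5
Σfm = 9×36.5 + 11×41.5 + 11×46.5 + 7×51.5 = 1657
n = Σf = 38
Mean = 1657 / 38 = 43.6053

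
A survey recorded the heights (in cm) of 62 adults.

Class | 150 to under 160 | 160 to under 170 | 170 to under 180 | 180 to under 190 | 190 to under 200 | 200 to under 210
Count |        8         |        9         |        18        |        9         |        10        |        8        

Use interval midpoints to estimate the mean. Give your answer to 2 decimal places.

179.52

Midpoints: 155, 165, 175, 185, 195, 205
Σfm = 8×155 + 9×165 + 18×175 + 9×185 + 10×195 + 8×205 = 11130
n = Σf = 62
Mean = 11130 / 62 = 179.5161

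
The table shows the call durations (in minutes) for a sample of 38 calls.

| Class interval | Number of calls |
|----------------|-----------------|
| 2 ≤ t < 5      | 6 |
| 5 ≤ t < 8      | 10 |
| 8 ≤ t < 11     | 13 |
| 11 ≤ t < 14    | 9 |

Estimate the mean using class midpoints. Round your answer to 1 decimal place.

Midpoints: 3.5, 6.5, 9.5, 12.5
Σfm = 6×3.5 + 10×6.5 + 13×9.5 + 9×12.5 = 322
n = Σf = 38
Mean = 322 / 38 = 8.4737

8.5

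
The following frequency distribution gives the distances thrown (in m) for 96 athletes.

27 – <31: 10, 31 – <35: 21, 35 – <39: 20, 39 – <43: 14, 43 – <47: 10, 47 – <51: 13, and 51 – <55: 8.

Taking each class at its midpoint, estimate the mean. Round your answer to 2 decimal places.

Midpoints: 29, 33, 37, 41, 45, 49, 53
Σfm = 10×29 + 21×33 + 20×37 + 14×41 + 10×45 + 13×49 + 8×53 = 3808
n = Σf = 96
Mean = 3808 / 96 = 39.6667

39.67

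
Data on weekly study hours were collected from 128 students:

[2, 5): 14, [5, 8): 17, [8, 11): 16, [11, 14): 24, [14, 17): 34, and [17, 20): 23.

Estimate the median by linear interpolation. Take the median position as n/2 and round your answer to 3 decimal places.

Cumulative frequencies: 14, 31, 47, 71, 105, 128
n = 128; position = n/2 = 64.
This falls in the class [11, 14): L = 11, F = 47, f = 24, h = 3.
Median ≈ 11 + ((64 − 47) / 24) × 3 = 13.1250

13.125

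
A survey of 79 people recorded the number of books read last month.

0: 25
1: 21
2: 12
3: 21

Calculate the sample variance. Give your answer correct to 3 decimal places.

Values: 0, 1, 2, 3
n = 79, Σfx = 108, mean = 1.3671
Σfx² = 258
Σf(x − x̄)² = Σfx² − (Σfx)²/n = 258 − 108²/79 = 110.3544
Sample variance = 110.3544 / 78 = 1.4148

1.415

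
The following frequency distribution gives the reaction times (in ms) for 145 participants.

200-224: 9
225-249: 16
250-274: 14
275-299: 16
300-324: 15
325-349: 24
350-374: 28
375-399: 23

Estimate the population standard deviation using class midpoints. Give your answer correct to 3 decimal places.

54.928

Midpoints: 212, 237, 262, 287, 312, 337, 362, 387
n = 145, Σfm = 45765, mean = 315.6207
Σfm² = 14881855
Σf(m − x̄)² = Σfm² − (Σfm)²/n = 14881855 − 45765²/145 = 437474.1379
Population variance = 437474.1379 / 145 = 3017.0630
Standard deviation = √3017.0630 = 54.9278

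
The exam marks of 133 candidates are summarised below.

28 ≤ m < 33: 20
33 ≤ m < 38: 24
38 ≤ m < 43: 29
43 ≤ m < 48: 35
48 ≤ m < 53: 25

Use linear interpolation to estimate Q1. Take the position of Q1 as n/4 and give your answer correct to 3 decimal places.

Cumulative frequencies: 20, 44, 73, 108, 133
n = 133; position = n/4 = 33.25.
This falls in the class 33 ≤ m < 38: L = 33, F = 20, f = 24, h = 5.
Lower quartile ≈ 33 + ((33.25 − 20) / 24) × 5 = 35.7604

35.760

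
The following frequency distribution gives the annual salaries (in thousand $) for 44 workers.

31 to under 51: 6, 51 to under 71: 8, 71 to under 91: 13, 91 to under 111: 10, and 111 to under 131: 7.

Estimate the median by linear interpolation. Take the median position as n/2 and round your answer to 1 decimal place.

83.3

Cumulative frequencies: 6, 14, 27, 37, 44
n = 44; position = n/2 = 22.
This falls in the class 71 to under 91: L = 71, F = 14, f = 13, h = 20.
Median ≈ 71 + ((22 − 14) / 13) × 20 = 83.3077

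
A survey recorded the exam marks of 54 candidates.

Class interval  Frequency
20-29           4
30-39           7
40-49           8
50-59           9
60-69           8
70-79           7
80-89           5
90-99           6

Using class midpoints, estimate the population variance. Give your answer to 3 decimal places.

Midpoints: 24.5, 34.5, 44.5, 54.5, 64.5, 74.5, 84.5, 94.5
n = 54, Σfm = 3213, mean = 59.5000
Σfm² = 214723.5
Σf(m − x̄)² = Σfm² − (Σfm)²/n = 214723.5 − 3213²/54 = 23550.0000
Population variance = 23550.0000 / 54 = 436.1111

436.111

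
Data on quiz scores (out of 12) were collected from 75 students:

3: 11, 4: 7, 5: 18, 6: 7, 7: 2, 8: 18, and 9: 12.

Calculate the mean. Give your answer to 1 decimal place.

6.1

Values: 3, 4, 5, 6, 7, 8, 9
Σfx = 11×3 + 7×4 + 18×5 + 7×6 + 2×7 + 18×8 + 12×9 = 459
n = Σf = 75
Mean = 459 / 75 = 6.1200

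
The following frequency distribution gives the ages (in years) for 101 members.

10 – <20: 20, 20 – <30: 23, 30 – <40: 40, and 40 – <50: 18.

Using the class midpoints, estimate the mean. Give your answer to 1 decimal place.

30.5

Midpoints: 15, 25, 35, 45
Σfm = 20×15 + 23×25 + 40×35 + 18×45 = 3085
n = Σf = 101
Mean = 3085 / 101 = 30.5446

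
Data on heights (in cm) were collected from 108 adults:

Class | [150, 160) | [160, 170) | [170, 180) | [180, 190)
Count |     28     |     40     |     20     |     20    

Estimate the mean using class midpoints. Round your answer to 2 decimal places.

167.96

Midpoints: 155, 165, 175, 185
Σfm = 28×155 + 40×165 + 20×175 + 20×185 = 18140
n = Σf = 108
Mean = 18140 / 108 = 167.9630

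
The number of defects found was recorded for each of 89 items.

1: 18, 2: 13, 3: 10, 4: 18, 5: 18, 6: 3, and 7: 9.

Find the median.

4

Cumulative frequencies: 18, 31, 41, 59, 77, 80, 89
n = 89, so the median is the value in position (n+1)/2 = 45.
Position 45 falls at value 4.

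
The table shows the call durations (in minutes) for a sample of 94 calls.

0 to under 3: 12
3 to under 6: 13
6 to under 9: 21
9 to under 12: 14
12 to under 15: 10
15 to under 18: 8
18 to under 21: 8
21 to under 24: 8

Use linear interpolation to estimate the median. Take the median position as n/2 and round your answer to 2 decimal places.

9.21

Cumulative frequencies: 12, 25, 46, 60, 70, 78, 86, 94
n = 94; position = n/2 = 47.
This falls in the class 9 to under 12: L = 9, F = 46, f = 14, h = 3.
Median ≈ 9 + ((47 − 46) / 14) × 3 = 9.2143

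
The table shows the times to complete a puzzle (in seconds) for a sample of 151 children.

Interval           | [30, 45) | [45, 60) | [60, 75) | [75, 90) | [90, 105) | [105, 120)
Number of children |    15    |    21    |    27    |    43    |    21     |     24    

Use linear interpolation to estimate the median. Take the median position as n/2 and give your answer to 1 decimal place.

79.4

Cumulative frequencies: 15, 36, 63, 106, 127, 151
n = 151; position = n/2 = 75.5.
This falls in the class [75, 90): L = 75, F = 63, f = 43, h = 15.
Median ≈ 75 + ((75.5 − 63) / 43) × 15 = 79.3605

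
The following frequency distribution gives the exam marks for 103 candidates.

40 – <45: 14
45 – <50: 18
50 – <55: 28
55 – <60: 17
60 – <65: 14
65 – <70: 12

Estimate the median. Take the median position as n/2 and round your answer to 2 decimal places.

Cumulative frequencies: 14, 32, 60, 77, 91, 103
n = 103; position = n/2 = 51.5.
This falls in the class 50 – <55: L = 50, F = 32, f = 28, h = 5.
Median ≈ 50 + ((51.5 − 32) / 28) × 5 = 53.4821

53.48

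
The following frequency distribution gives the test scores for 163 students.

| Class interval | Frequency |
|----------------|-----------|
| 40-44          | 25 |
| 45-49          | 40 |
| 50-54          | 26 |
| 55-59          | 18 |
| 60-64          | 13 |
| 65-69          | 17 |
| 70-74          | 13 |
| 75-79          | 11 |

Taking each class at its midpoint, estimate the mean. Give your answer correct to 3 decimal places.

Midpoints: 42, 47, 52, 57, 62, 67, 72, 77
Σfm = 25×42 + 40×47 + 26×52 + 18×57 + 13×62 + 17×67 + 13×72 + 11×77 = 9036
n = Σf = 163
Mean = 9036 / 163 = 55.4356

55.436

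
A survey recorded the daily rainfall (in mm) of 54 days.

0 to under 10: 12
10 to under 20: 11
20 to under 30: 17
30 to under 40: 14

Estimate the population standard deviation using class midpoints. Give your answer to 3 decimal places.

Midpoints: 5, 15, 25, 35
n = 54, Σfm = 1140, mean = 21.1111
Σfm² = 30550
Σf(m − x̄)² = Σfm² − (Σfm)²/n = 30550 − 1140²/54 = 6483.3333
Population variance = 6483.3333 / 54 = 120.0617
Standard deviation = √120.0617 = 10.9573

10.957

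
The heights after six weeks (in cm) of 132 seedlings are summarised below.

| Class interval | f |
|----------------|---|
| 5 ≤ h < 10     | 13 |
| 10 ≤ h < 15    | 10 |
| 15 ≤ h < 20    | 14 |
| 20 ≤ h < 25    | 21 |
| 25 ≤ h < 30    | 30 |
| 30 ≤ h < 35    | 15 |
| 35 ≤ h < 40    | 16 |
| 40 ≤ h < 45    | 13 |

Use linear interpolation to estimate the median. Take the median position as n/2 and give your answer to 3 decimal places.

26.333

Cumulative frequencies: 13, 23, 37, 58, 88, 103, 119, 132
n = 132; position = n/2 = 66.
This falls in the class 25 ≤ h < 30: L = 25, F = 58, f = 30, h = 5.
Median ≈ 25 + ((66 − 58) / 30) × 5 = 26.3333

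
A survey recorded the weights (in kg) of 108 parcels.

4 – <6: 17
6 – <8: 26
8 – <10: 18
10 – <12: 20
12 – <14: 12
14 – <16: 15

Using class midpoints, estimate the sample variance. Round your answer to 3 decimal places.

10.812

Midpoints: 5, 7, 9, 11, 13, 15
n = 108, Σfm = 1030, mean = 9.5370
Σfm² = 10980
Σf(m − x̄)² = Σfm² − (Σfm)²/n = 10980 − 1030²/108 = 1156.8519
Sample variance = 1156.8519 / 107 = 10.8117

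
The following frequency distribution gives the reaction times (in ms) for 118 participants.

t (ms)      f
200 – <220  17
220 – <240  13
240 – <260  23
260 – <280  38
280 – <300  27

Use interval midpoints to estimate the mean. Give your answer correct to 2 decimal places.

Midpoints: 210, 230, 250, 270, 290
Σfm = 17×210 + 13×230 + 23×250 + 38×270 + 27×290 = 30400
n = Σf = 118
Mean = 30400 / 118 = 257.6271

257.63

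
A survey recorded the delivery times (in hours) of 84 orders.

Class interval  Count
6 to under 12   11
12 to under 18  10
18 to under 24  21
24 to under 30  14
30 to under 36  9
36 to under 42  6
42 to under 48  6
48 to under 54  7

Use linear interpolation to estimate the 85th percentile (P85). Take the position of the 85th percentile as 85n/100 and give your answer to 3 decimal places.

Cumulative frequencies: 11, 21, 42, 56, 65, 71, 77, 84
n = 84; position = 85n/100 = 71.4.
This falls in the class 42 to under 48: L = 42, F = 71, f = 6, h = 6.
85th percentile ≈ 42 + ((71.4 − 71) / 6) × 6 = 42.4000

42.400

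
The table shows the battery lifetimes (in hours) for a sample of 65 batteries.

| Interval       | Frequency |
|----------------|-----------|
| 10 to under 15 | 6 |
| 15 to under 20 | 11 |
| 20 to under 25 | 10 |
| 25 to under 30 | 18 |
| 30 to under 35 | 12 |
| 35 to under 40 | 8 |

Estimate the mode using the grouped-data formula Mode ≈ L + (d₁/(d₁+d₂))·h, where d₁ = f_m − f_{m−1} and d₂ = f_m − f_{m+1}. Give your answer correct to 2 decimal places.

Modal class: 25 to under 30 (highest frequency 18).
d₁ = 18 − 10 = 8, d₂ = 18 − 12 = 6
Mode ≈ 25 + (8/(8+6)) × 5 = 25 + 2.8571 = 27.8571

27.86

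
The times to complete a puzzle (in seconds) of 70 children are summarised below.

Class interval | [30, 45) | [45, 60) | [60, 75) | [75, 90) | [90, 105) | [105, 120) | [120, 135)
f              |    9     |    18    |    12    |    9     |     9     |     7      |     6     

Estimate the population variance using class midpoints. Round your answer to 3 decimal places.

Midpoints: 37.5, 52.5, 67.5, 82.5, 97.5, 112.5, 127.5
n = 70, Σfm = 5265, mean = 75.2143
Σfm² = 449887.5
Σf(m − x̄)² = Σfm² − (Σfm)²/n = 449887.5 − 5265²/70 = 53884.2857
Population variance = 53884.2857 / 70 = 769.7755

769.776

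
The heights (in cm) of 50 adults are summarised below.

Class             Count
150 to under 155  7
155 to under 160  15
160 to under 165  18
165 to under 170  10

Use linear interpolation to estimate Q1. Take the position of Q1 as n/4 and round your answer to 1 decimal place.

156.8

Cumulative frequencies: 7, 22, 40, 50
n = 50; position = n/4 = 12.5.
This falls in the class 155 to under 160: L = 155, F = 7, f = 15, h = 5.
Lower quartile ≈ 155 + ((12.5 − 7) / 15) × 5 = 156.8333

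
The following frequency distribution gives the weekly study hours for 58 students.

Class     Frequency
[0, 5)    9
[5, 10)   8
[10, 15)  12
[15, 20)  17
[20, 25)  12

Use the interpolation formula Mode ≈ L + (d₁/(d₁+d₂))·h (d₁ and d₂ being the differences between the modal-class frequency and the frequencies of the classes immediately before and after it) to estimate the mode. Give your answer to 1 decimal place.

17.5

Modal class: [15, 20) (highest frequency 17).
d₁ = 17 − 12 = 5, d₂ = 17 − 12 = 5
Mode ≈ 15 + (5/(5+5)) × 5 = 15 + 2.5000 = 17.5000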